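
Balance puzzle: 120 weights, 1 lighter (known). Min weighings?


Each weighing has 3 outcomes (left heavy / balance / right heavy), so k weighings distinguish at most 3^k cases; splitting into three near-equal groups achieves this.
Need 3^k ≥ 120: 3^4 = 81 < 120 ≤ 3^5 = 243
k = ⌈log₃(120)⌉ = 5

5


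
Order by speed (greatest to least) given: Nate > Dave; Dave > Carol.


Constraints: Nate > Dave; Dave > Carol
Method: at each step, the next-highest is the one remaining person who never appears on the smaller side of a constraint between remaining people.
  Step 1: remaining {Nate, Dave, Carol}; on the smaller side: {Dave, Carol} → Nate is next (Nate > Dave).
  Step 2: remaining {Dave, Carol}; on the smaller side: {Carol} → Dave is next (Dave > Carol).
  Step 3: only Carol remains → lowest.
Final ranking (highest to lowest):

Nate > Dave > Carol


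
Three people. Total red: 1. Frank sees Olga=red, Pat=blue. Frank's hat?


Total red = 1, seen red = 1
Own red = 1 - 1 = 0
Frank's hat is blue.

blue


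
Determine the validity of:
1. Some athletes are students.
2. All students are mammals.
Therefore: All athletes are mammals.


Premise 1: Some athletes are students.
Premise 2: All students are mammals.
Conclusion: All athletes are mammals.
Fallacy: illicit minor. The minor term (athletes) is distributed in the conclusion ('All athletes ...') but undistributed in its premise ('Some athletes are students' doesn't cover all athletes).
Only 'Some athletes are mammals' follows, not 'All'.

Invalid


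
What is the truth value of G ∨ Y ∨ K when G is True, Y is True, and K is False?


G = True, Y = True, K = False
Step 1: G ∨ Y = True OR True = True
Step 2: True ∨ K = True OR False = True
OR is true when at least one operand is true.

True


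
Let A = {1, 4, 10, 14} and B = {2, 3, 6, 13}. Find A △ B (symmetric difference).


A = {1, 4, 10, 14}
B = {2, 3, 6, 13}
Operation: symmetric difference
In A only: [1, 4, 10, 14], in B only: [2, 3, 6, 13]

{1, 2, 3, 4, 6, 10, 13, 14}


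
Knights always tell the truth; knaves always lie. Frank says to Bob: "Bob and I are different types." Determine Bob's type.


Frank says: "Bob and I are different types."
Case 1: Frank is a Knight (truth-teller)
  Statement is true → they ARE different → Bob is a Knave
Case 2: Frank is a Knave (liar)
  Statement is false → they are NOT different → Bob is a Knave
In both cases, Bob is a Knave.

Knave


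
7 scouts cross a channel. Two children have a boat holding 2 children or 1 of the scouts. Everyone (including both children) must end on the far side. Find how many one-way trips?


Per crossing of one of the scouts: children→, one←, one of the scouts→, one← = 4 trips
7 × 4 = 28, + 1 final children→ = 29
Minimum trips = 29

29


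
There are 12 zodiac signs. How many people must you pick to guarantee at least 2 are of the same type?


Pigeonhole: to guarantee k in one of n categories, need (k-1)×n + 1.
k = 2, n = 12
Minimum = (2-1) × 12 + 1 = 1 × 12 + 1

13


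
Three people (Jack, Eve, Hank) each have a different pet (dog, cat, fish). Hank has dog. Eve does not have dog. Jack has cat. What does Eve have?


From clues:
  Hank → dog
  Jack → cat
By elimination, Eve gets the remaining.

fish


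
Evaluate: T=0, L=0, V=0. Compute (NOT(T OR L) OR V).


T OR L = 0
NOT(0) = 1
1 OR 0 = 1

1


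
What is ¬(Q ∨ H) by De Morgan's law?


De Morgan's law: ¬(P ∨ Q) ≡ ¬P ∧ ¬Q
¬(Q ∨ H) = ¬Q ∧ ¬H

¬Q ∧ ¬H


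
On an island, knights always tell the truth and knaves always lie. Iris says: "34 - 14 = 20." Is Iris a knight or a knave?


Statement: "34 - 14 = 20."
Actual: 34 - 14 = 20
Claimed: 20
Statement is TRUE → Iris tells the truth → Knight

Knight


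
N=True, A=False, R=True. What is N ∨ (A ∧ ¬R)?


N = True, A = False, R = True
Expression: N ∨ (A ∧ ¬R)
Step 1: ¬R = NOT True = False
Step 2: A ∧ ¬R = False AND False = False
Step 3: N ∨ (False) = True OR False = True

True


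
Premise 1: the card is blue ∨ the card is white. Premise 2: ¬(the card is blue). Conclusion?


Disjunctive syllogism: P ∨ Q, ¬P ⊢ Q
Disjunction: the card is blue ∨ the card is white
We know it is not the case that the card is blue.
By disjunctive syllogism, the other disjunct must be true.

The card is white


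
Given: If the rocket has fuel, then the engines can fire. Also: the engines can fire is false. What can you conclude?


Modus tollens: P → Q, ¬Q ⊢ ¬P
P: the rocket has fuel
Q: the engines can fire
We have P → Q and Q is false.
By modus tollens, P must be false.

It is not the case that the rocket has fuel


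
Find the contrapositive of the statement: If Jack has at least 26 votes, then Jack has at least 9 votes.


Original: If Jack has at least 26 votes, then Jack has at least 9 votes
Contrapositive: If ¬Q, then ¬P
Negate Q: not (Jack has at least 9 votes)
Negate P: not (Jack has at least 26 votes)

If not (Jack has at least 9 votes), then not (Jack has at least 26 votes).


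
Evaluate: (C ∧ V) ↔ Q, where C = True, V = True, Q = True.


C = True, V = True, Q = True
Step 1: C ∧ V = True AND True = True
Step 2: (True) ↔ Q: true when both sides have same truth value.
Result: True ↔ True = True

True


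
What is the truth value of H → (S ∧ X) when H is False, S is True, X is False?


H = False, S = True, X = False
Step 1: S ∧ X = True AND False = False
Step 2: H → (False): false only when H=True and consequent=False.
Result: True

True


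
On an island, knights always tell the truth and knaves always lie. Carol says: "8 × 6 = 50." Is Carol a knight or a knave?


Statement: "8 × 6 = 50."
Actual: 8 × 6 = 48
Claimed: 50
Statement is FALSE → Carol lies → Knave

Knave


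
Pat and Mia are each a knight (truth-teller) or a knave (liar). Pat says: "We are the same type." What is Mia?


Pat says: "We are the same type."
Case 1: Pat is a Knight (truth-teller)
  Statement is true → they ARE the same → Mia is also a Knight
Case 2: Pat is a Knave (liar)
  Statement is false → they are NOT the same → Mia is a Knight
In both cases, Mia is a Knight.

Knight


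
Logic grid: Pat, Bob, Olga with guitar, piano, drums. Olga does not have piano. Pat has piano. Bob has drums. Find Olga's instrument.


From clues:
  Bob → drums
  Pat → piano
By elimination, Olga gets the remaining.

guitar


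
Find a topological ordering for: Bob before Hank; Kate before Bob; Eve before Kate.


Constraints: Bob before Hank; Kate before Bob; Eve before Kate
Method: repeatedly schedule the remaining task that has no remaining task required before it.
  Step 1: remaining {Kate, Eve, Bob, Hank}; every task except Eve still has a predecessor pending → schedule Eve.
  Step 2: remaining {Kate, Bob, Hank}; every task except Kate still has a predecessor pending → schedule Kate.
  Step 3: remaining {Bob, Hank}; every task except Bob still has a predecessor pending → schedule Bob.
  Step 4: only Hank remains → schedule Hank.
Resulting order:

Eve → Kate → Bob → Hank


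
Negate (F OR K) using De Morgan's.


De Morgan's law: ¬(P ∨ Q) ≡ ¬P ∧ ¬Q
¬(F ∨ K) = ¬F ∧ ¬K

¬F ∧ ¬K


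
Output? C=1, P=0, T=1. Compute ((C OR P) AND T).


C OR P = 1|0 = 1
1 AND 1 = 1

1


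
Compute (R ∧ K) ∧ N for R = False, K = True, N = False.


R = False, K = True, N = False
Step 1: R ∧ K = False AND True = False
Step 2: False ∧ N = False AND False = False
AND is true only when ALL operands are true.

False


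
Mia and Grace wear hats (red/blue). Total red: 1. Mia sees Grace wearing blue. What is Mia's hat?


Total red = 1, Grace = blue
Red accounted for: 0
Remaining for Mia: 1
Mia's hat is red.

red


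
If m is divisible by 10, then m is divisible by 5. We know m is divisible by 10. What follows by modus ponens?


Modus ponens: P → Q, P ⊢ Q
P: m is divisible by 10
Q: m is divisible by 5
We have P → Q and P is true.
By modus ponens, Q must be true.

m is divisible by 5


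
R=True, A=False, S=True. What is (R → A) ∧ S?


R = True, A = False, S = True
Expression: (R → A) ∧ S
Step 1: R → A = True → False (false only if R=True, A=False) = False
Step 2: (False) ∧ S = False AND True = False

False


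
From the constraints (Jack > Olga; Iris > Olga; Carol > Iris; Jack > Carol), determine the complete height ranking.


Constraints: Jack > Olga; Iris > Olga; Carol > Iris; Jack > Carol
Method: at each step, the next-highest is the one remaining person who never appears on the smaller side of a constraint between remaining people.
  Step 1: remaining {Olga, Iris, Carol, Jack}; on the smaller side: {Olga, Iris, Carol} → Jack is next (Jack > Olga; Jack > Carol).
  Step 2: remaining {Olga, Iris, Carol}; on the smaller side: {Olga, Iris} → Carol is next (Carol > Iris).
  Step 3: remaining {Olga, Iris}; on the smaller side: {Olga} → Iris is next (Iris > Olga).
  Step 4: only Olga remains → lowest.
Final ranking (highest to lowest):

Jack > Carol > Iris > Olga


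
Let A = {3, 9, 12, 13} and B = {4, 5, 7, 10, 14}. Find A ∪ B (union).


A = {3, 9, 12, 13}
B = {4, 5, 7, 10, 14}
Operation: union
All elements combined: 3, 4, 5, 7, 9, 10, 12, 13, 14

{3, 4, 5, 7, 9, 10, 12, 13, 14}


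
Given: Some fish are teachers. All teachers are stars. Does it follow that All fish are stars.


Premise 1: Some fish are teachers.
Premise 2: All teachers are stars.
Conclusion: All fish are stars.
Fallacy: illicit minor. The minor term (fish) is distributed in the conclusion ('All fish ...') but undistributed in its premise ('Some fish are teachers' doesn't cover all fish).
Only 'Some fish are stars' follows, not 'All'.

Invalid


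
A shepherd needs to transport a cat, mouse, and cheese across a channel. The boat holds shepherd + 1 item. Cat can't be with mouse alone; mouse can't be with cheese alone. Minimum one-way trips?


1. shepherd+mouse → 2. shepherd ← 3. shepherd+cat → 4. shepherd+mouse ← 5. shepherd+cheese → 6. shepherd ← 7. shepherd+mouse →
Minimum trips = 7

7


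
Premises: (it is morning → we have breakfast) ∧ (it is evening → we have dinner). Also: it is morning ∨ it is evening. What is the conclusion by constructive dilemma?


Constructive dilemma: (P → Q) ∧ (R → S), P ∨ R ⊢ Q ∨ S
Premise 1: it is morning → we have breakfast
Premise 2: it is evening → we have dinner
Premise 3: it is morning ∨ it is evening
Case 1: Assuming it is morning, then by Premise 1, we have breakfast.
Case 2: Assuming it is evening, then by Premise 2, we have dinner.
Since one of it is morning or it is evening must hold, we get we have breakfast or we have dinner.

We have breakfast or we have dinner.


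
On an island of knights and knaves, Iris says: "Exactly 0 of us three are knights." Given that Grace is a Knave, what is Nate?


Iris claims exactly 0 knights among Iris, Grace, Nate.
Given: Grace is a Knave.

Case 1: Iris is a Knight (tells truth)
  Then exactly 0 of the three are knights.
  Counting Iris, Grace: 1 knight(s) so far. Need -1 more → impossible.
Case 2: Iris is a Knave (lies)
  Then the count is NOT 0.
  If Nate = Knave, count = 0 = 0 → claim would be true, contradicts lie.
  If Nate = Knight, count = 1 ≠ 0 → lie confirmed ✓

Nate is a Knight.

Knight


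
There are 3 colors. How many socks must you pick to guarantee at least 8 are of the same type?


Pigeonhole: to guarantee k in one of n categories, need (k-1)×n + 1.
k = 8, n = 3
Minimum = (8-1) × 3 + 1 = 7 × 3 + 1

22


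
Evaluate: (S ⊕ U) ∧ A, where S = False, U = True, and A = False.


S = False, U = True, A = False
Step 1: S ⊕ U = False XOR True = True
Step 2: True ∧ A = True AND False = False
XOR true when exactly one of S,U is true; then AND with A.

False


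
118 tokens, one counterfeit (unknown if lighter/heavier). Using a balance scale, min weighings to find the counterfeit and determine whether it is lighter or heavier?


Let n = 118. 236 possibilities (n tokens × lighter/heavier); each weighing has 3 outcomes.
Bound for k weighings: say the first weighing puts j tokens on each pan. If it tips, the 2j weighed tokens remain suspects (each with a known direction) and k-1 weighings give 3^(k-1) outcomes; 3^(k-1) is odd, so 2j ≤ 3^(k-1) - 1. If it balances, the n - 2j unweighed tokens remain with direction unknown: 2(n - 2j) ≤ 3^(k-1) - 1 by the same parity argument. Adding, n ≤ (3^(k-1) - 1) + (3^(k-1) - 1)/2 = (3^k - 3)/2, and the classical three-group strategy achieves this (3 tokens in 2 weighings, 12 in 3, 39 in 4, 120 in 5).
So we need the smallest k with (3^k - 3)/2 ≥ 118.
k = 4: (3^4 - 3)/2 = 39 < 118 ✗
k = 5: (3^5 - 3)/2 = 120 ≥ 118 ✓

5


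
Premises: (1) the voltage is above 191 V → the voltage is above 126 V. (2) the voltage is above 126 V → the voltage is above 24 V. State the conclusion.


Hypothetical syllogism: P → Q, Q → R ⊢ P → R
Premise 1: the voltage is above 191 V → the voltage is above 126 V
Premise 2: the voltage is above 126 V → the voltage is above 24 V
Chain the implications: the middle term (the voltage is above 126 V) links the two.
Conclusion: If the voltage is above 191 V, then the voltage is above 24 V.

If the voltage is above 191 V, then the voltage is above 24 V.


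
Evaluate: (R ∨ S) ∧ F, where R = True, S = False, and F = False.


R = True, S = False, F = False
Step 1: R ∨ S = True OR False = True
Step 2: True ∧ F = True AND False = False
OR is true when at least one operand is true; AND requires both.

False


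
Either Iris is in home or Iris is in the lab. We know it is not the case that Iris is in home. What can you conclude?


Disjunctive syllogism: P ∨ Q, ¬P ⊢ Q
Disjunction: Iris is in home ∨ Iris is in the lab
We know it is not the case that Iris is in home.
By disjunctive syllogism, the other disjunct must be true.

Iris is in the lab


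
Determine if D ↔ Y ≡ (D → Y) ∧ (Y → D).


Expression 1: D ↔ Y
Expression 2: (D → Y) ∧ (Y → D)
Truth table (D Y | Expr1 Expr2):
  T T |   T     T
  T F |   F     F
  F T |   F     F
  F F |   T     T
All 4 rows agree, so the expressions are logically equivalent.

Yes


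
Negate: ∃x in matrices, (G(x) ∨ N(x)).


Original: ∃x (G(x) ∨ N(x))
Rule: ¬∀→∃, ¬∃→∀, negate predicate.
Negation: ∀x (¬G(x) ∧ ¬N(x))

∀x (¬G(x) ∧ ¬N(x))


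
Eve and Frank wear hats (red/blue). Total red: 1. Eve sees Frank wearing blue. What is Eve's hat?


Total red = 1, Frank = blue
Red accounted for: 0
Remaining for Eve: 1
Eve's hat is red.

red


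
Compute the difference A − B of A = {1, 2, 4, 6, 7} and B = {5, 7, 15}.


A = {1, 2, 4, 6, 7}
B = {5, 7, 15}
Operation: difference A − B
In A but not B: 1, 2, 4, 6

{1, 2, 4, 6}


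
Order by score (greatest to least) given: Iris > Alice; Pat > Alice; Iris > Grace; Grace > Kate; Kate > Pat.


Constraints: Iris > Alice; Pat > Alice; Iris > Grace; Grace > Kate; Kate > Pat
Method: at each step, the next-highest is the one remaining person who never appears on the smaller side of a constraint between remaining people.
  Step 1: remaining {Iris, Pat, Kate, Alice, Grace}; on the smaller side: {Pat, Kate, Alice, Grace} → Iris is next (Iris > Alice; Iris > Grace).
  Step 2: remaining {Pat, Kate, Alice, Grace}; on the smaller side: {Pat, Kate, Alice} → Grace is next (Grace > Kate).
  Step 3: remaining {Pat, Kate, Alice}; on the smaller side: {Pat, Alice} → Kate is next (Kate > Pat).
  Step 4: remaining {Pat, Alice}; on the smaller side: {Alice} → Pat is next (Pat > Alice).
  Step 5: only Alice remains → lowest.
Final ranking (highest to lowest):

Iris > Grace > Kate > Pat > Alice


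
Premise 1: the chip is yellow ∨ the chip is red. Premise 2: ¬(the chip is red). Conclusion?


Disjunctive syllogism: P ∨ Q, ¬P ⊢ Q
Disjunction: the chip is yellow ∨ the chip is red
We know it is not the case that the chip is red.
By disjunctive syllogism, the other disjunct must be true.

The chip is yellow


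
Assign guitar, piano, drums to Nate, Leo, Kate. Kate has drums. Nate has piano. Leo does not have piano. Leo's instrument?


From clues:
  Kate → drums
  Nate → piano
By elimination, Leo gets the remaining.

guitar


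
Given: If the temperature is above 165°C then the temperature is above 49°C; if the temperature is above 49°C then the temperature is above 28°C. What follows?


Hypothetical syllogism: P → Q, Q → R ⊢ P → R
Premise 1: the temperature is above 165°C → the temperature is above 49°C
Premise 2: the temperature is above 49°C → the temperature is above 28°C
Chain the implications: the middle term (the temperature is above 49°C) links the two.
Conclusion: If the temperature is above 165°C, then the temperature is above 28°C.

If the temperature is above 165°C, then the temperature is above 28°C.


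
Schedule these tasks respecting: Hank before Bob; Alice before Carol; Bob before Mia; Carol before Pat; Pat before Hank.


Constraints: Hank before Bob; Alice before Carol; Bob before Mia; Carol before Pat; Pat before Hank
Method: repeatedly schedule the remaining task that has no remaining task required before it.
  Step 1: remaining {Bob, Carol, Hank, Alice, Mia, Pat}; every task except Alice still has a predecessor pending → schedule Alice.
  Step 2: remaining {Bob, Carol, Hank, Mia, Pat}; every task except Carol still has a predecessor pending → schedule Carol.
  Step 3: remaining {Bob, Hank, Mia, Pat}; every task except Pat still has a predecessor pending → schedule Pat.
  Step 4: remaining {Bob, Hank, Mia}; every task except Hank still has a predecessor pending → schedule Hank.
  Step 5: remaining {Bob, Mia}; every task except Bob still has a predecessor pending → schedule Bob.
  Step 6: only Mia remains → schedule Mia.
Resulting order:

Alice → Carol → Pat → Hank → Bob → Mia


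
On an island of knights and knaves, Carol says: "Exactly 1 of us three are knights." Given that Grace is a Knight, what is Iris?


Carol claims exactly 1 knights among Carol, Grace, Iris.
Given: Grace is a Knight.

Case 1: Carol is a Knight (tells truth)
  Then exactly 1 of the three are knights.
  Counting Carol, Grace: 2 knight(s) so far. Need -1 more → impossible.
Case 2: Carol is a Knave (lies)
  Then the count is NOT 1.
  If Iris = Knave, count = 1 = 1 → claim would be true, contradicts lie.
  If Iris = Knight, count = 2 ≠ 1 → lie confirmed ✓

Iris is a Knight.

Knight


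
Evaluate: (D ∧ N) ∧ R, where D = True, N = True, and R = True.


D = True, N = True, R = True
Step 1: D ∧ N = True AND True = True
Step 2: True ∧ R = True AND True = True
AND is true only when ALL operands are true.

True


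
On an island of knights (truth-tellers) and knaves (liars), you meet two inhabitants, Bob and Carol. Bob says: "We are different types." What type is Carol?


Bob says: "We are different types."
Case 1: Bob is a Knight (truth-teller)
  Statement is true → they ARE different → Carol is a Knave
Case 2: Bob is a Knave (liar)
  Statement is false → they are NOT different → Carol is a Knave
In both cases, Carol is a Knave.

Knave


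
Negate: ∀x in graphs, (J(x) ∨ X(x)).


Original: ∀x (J(x) ∨ X(x))
Rule: ¬∀→∃, ¬∃→∀, negate predicate.
Negation: ∃x (¬J(x) ∧ ¬X(x))

∃x (¬J(x) ∧ ¬X(x))


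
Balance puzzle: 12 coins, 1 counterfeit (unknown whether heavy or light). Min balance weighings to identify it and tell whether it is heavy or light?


Let n = 12. 24 possibilities (n coins × lighter/heavier); each weighing has 3 outcomes.
Bound for k weighings: say the first weighing puts j coins on each pan. If it tips, the 2j weighed coins remain suspects (each with a known direction) and k-1 weighings give 3^(k-1) outcomes; 3^(k-1) is odd, so 2j ≤ 3^(k-1) - 1. If it balances, the n - 2j unweighed coins remain with direction unknown: 2(n - 2j) ≤ 3^(k-1) - 1 by the same parity argument. Adding, n ≤ (3^(k-1) - 1) + (3^(k-1) - 1)/2 = (3^k - 3)/2, and the classical three-group strategy achieves this (3 coins in 2 weighings, 12 in 3, 39 in 4, 120 in 5).
So we need the smallest k with (3^k - 3)/2 ≥ 12.
k = 2: (3^2 - 3)/2 = 3 < 12 ✗
k = 3: (3^3 - 3)/2 = 12 ≥ 12 ✓

3


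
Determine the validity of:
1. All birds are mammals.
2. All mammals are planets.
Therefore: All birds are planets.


Premise 1: All birds are mammals.
Premise 2: All mammals are planets.
Conclusion: All birds are planets.
Barbara syllogism (AAA-1): All A are B, All B are C → All A are C.
Middle term (mammals) distributed in premise 2.

Valid


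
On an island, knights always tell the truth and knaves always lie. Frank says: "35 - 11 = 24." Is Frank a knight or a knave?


Statement: "35 - 11 = 24."
Actual: 35 - 11 = 24
Claimed: 24
Statement is TRUE → Frank tells the truth → Knight

Knight


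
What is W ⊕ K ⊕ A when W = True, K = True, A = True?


W = True, K = True, A = True
Step 1: W ⊕ K = True XOR True = False
Step 2: False ⊕ A = False XOR True = True
XOR is true when an odd number of operands are true.

True


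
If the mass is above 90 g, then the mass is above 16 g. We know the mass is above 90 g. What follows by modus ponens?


Modus ponens: P → Q, P ⊢ Q
P: the mass is above 90 g
Q: the mass is above 16 g
We have P → Q and P is true.
By modus ponens, Q must be true.

The mass is above 16 g


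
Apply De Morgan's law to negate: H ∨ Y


De Morgan's law: ¬(P ∨ Q) ≡ ¬P ∧ ¬Q
¬(H ∨ Y) = ¬H ∧ ¬Y

¬H ∧ ¬Y


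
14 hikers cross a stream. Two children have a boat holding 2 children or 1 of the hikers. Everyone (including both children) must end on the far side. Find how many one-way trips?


Per crossing of one of the hikers: children→, one←, one of the hikers→, one← = 4 trips
14 × 4 = 56, + 1 final children→ = 57
Minimum trips = 57

57


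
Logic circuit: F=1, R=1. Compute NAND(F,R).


F AND R = 1
NOT(1) = 0

0


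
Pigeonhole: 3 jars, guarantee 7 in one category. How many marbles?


Pigeonhole: to guarantee k in one of n categories, need (k-1)×n + 1.
k = 7, n = 3
Minimum = (7-1) × 3 + 1 = 6 × 3 + 1

19


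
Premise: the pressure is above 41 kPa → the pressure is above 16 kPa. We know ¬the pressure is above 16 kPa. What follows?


Modus tollens: P → Q, ¬Q ⊢ ¬P
P: the pressure is above 41 kPa
Q: the pressure is above 16 kPa
We have P → Q and Q is false.
By modus tollens, P must be false.

It is not the case that the pressure is above 41 kPa


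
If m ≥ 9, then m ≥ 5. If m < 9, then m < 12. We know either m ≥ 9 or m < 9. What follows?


Constructive dilemma: (P → Q) ∧ (R → S), P ∨ R ⊢ Q ∨ S
Premise 1: m ≥ 9 → m ≥ 5
Premise 2: m < 9 → m < 12
Premise 3: m ≥ 9 ∨ m < 9
Case 1: Assuming m ≥ 9, then by Premise 1, m ≥ 5.
Case 2: Assuming m < 9, then by Premise 2, m < 12.
Since one of m ≥ 9 or m < 9 must hold, we get m ≥ 5 or m < 12.

m ≥ 5 or m < 12.


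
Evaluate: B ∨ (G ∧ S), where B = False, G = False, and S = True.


B = False, G = False, S = True
Step 1: G ∧ S = False AND True = False
Step 2: B ∨ False = False OR False = False
AND evaluated first (higher precedence); then OR applied.

False


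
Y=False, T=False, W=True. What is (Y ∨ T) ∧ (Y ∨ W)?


Y = False, T = False, W = True
Expression: (Y ∨ T) ∧ (Y ∨ W)
Step 1: Y ∨ T = False OR False = False
Step 2: Y ∨ W = False OR True = True
Step 3: (False) ∧ (True) = False AND True = False

False


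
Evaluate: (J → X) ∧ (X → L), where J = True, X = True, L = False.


J = True, X = True, L = False
Step 1: J → X is false only when J=True and X=False. Result: True
Step 2: X → L is false only when X=True and L=False. Result: False
Step 3: True ∧ False = False

False


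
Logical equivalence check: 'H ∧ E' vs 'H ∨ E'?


Expression 1: H ∧ E
Expression 2: H ∨ E
Truth table (H E | Expr1 Expr2):
  T T |   T     T
  T F |   F     T   ← differ
  F T |   F     T   ← differ
  F F |   F     F
Counterexample: H=T, E=F gives Expr1 = F but Expr2 = T, so the expressions are NOT logically equivalent.

No


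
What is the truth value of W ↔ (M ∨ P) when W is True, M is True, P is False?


W = True, M = True, P = False
Step 1: M ∨ P = True OR False = True
Step 2: W ↔ (True): true when both sides have same truth value.
Result: True ↔ True = True

True


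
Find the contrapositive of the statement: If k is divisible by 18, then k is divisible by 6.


Original: If k is divisible by 18, then k is divisible by 6
Contrapositive: If ¬Q, then ¬P
Negate Q: not (k is divisible by 6)
Negate P: not (k is divisible by 18)

If not (k is divisible by 6), then not (k is divisible by 18).


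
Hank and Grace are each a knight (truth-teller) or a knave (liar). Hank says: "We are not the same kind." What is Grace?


Hank says: "We are not the same kind."
Case 1: Hank is a Knight (truth-teller)
  Statement is true → they ARE different → Grace is a Knave
Case 2: Hank is a Knave (liar)
  Statement is false → they are NOT different → Grace is a Knave
In both cases, Grace is a Knave.

Knave


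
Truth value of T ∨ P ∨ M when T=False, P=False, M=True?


T = False, P = False, M = True
Expression: T ∨ P ∨ M
Step 1: T ∨ P = False OR False = False
Step 2: (False) ∨ M = False OR True = True

True


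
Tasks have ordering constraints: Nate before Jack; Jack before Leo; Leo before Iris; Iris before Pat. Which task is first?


Constraints: Nate before Jack; Jack before Leo; Leo before Iris; Iris before Pat
The first task can have nothing scheduled before it, so it must never appear on the right of a 'before'.
Tasks appearing after some 'before': Jack, Leo, Iris, Pat.
The only task not in that list is Nate → it is first.

Nate


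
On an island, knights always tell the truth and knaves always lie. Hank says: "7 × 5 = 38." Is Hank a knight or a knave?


Statement: "7 × 5 = 38."
Actual: 7 × 5 = 35
Claimed: 38
Statement is FALSE → Hank lies → Knave

Knave


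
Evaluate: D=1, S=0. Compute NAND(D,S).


D AND S = 0
NOT(0) = 1

1


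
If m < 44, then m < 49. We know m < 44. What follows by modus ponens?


Modus ponens: P → Q, P ⊢ Q
P: m < 44
Q: m < 49
We have P → Q and P is true.
By modus ponens, Q must be true.

m < 49


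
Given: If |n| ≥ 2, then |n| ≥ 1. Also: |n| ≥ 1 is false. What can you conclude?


Modus tollens: P → Q, ¬Q ⊢ ¬P
P: |n| ≥ 2
Q: |n| ≥ 1
We have P → Q and Q is false.
By modus tollens, P must be false.

It is not the case that |n| ≥ 2


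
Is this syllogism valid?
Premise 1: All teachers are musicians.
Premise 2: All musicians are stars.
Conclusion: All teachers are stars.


Premise 1: All teachers are musicians.
Premise 2: All musicians are stars.
Conclusion: All teachers are stars.
Barbara syllogism (AAA-1): All A are B, All B are C → All A are C.
Middle term (musicians) distributed in premise 2.

Valid


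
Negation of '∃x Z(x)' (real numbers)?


Original: ∃x Z(x)
Rule: ¬∀→∃, ¬∃→∀, negate predicate.
Negation: ∀x ¬Z(x)

∀x ¬Z(x)


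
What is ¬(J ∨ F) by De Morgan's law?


De Morgan's law: ¬(P ∨ Q) ≡ ¬P ∧ ¬Q
¬(J ∨ F) = ¬J ∧ ¬F

¬J ∧ ¬F


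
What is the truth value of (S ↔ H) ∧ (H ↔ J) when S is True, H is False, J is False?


S = True, H = False, J = False
Step 1: S ↔ H is true when S and H have the same value. Result: False
Step 2: H ↔ J is true when H and J have the same value. Result: True
Step 3: False ∧ True = False

False


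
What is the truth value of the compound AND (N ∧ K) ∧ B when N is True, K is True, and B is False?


N = True, K = True, B = False
Step 1: N ∧ K = True AND True = True
Step 2: True ∧ B = True AND False = False
AND is true only when ALL operands are true.

False


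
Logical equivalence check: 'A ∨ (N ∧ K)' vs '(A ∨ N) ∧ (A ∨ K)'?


Expression 1: A ∨ (N ∧ K)
Expression 2: (A ∨ N) ∧ (A ∨ K)
Truth table (A N K | Expr1 Expr2):
  T T T |   T     T
  T T F |   T     T
  T F T |   T     T
  T F F |   T     T
  F T T |   T     T
  F T F |   F     F
  F F T |   F     F
  F F F |   F     F
All 8 rows agree, so the expressions are logically equivalent.

Yes


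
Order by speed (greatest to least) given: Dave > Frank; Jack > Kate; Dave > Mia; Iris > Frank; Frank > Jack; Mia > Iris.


Constraints: Dave > Frank; Jack > Kate; Dave > Mia; Iris > Frank; Frank > Jack; Mia > Iris
Method: at each step, the next-highest is the one remaining person who never appears on the smaller side of a constraint between remaining people.
  Step 1: remaining {Frank, Kate, Jack, Mia, Iris, Dave}; on the smaller side: {Frank, Kate, Jack, Mia, Iris} → Dave is next (Dave > Frank; Dave > Mia).
  Step 2: remaining {Frank, Kate, Jack, Mia, Iris}; on the smaller side: {Frank, Kate, Jack, Iris} → Mia is next (Mia > Iris).
  Step 3: remaining {Frank, Kate, Jack, Iris}; on the smaller side: {Frank, Kate, Jack} → Iris is next (Iris > Frank).
  Step 4: remaining {Frank, Kate, Jack}; on the smaller side: {Kate, Jack} → Frank is next (Frank > Jack).
  Step 5: remaining {Kate, Jack}; on the smaller side: {Kate} → Jack is next (Jack > Kate).
  Step 6: only Kate remains → lowest.
Final ranking (highest to lowest):

Dave > Mia > Iris > Frank > Jack > Kate


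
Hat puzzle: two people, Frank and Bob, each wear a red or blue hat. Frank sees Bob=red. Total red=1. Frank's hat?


Total red = 1, Bob = red
Red accounted for: 1
Remaining for Frank: 0
Frank's hat is blue.

blue


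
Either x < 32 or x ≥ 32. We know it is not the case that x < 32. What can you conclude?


Disjunctive syllogism: P ∨ Q, ¬P ⊢ Q
Disjunction: x < 32 ∨ x ≥ 32
We know it is not the case that x < 32.
By disjunctive syllogism, the other disjunct must be true.

x ≥ 32


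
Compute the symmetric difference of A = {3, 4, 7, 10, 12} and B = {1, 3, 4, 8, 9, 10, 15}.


A = {3, 4, 7, 10, 12}
B = {1, 3, 4, 8, 9, 10, 15}
Operation: symmetric difference
In A only: [7, 12], in B only: [1, 8, 9, 15]

{1, 7, 8, 9, 12, 15}


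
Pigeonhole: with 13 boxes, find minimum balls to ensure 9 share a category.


Pigeonhole: to guarantee k in one of n categories, need (k-1)×n + 1.
k = 9, n = 13
Minimum = (9-1) × 13 + 1 = 8 × 13 + 1

105


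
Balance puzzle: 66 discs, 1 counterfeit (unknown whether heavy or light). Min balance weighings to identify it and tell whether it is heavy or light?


Let n = 66. 132 possibilities (n discs × lighter/heavier); each weighing has 3 outcomes.
Bound for k weighings: say the first weighing puts j discs on each pan. If it tips, the 2j weighed discs remain suspects (each with a known direction) and k-1 weighings give 3^(k-1) outcomes; 3^(k-1) is odd, so 2j ≤ 3^(k-1) - 1. If it balances, the n - 2j unweighed discs remain with direction unknown: 2(n - 2j) ≤ 3^(k-1) - 1 by the same parity argument. Adding, n ≤ (3^(k-1) - 1) + (3^(k-1) - 1)/2 = (3^k - 3)/2, and the classical three-group strategy achieves this (3 discs in 2 weighings, 12 in 3, 39 in 4, 120 in 5).
So we need the smallest k with (3^k - 3)/2 ≥ 66.
k = 4: (3^4 - 3)/2 = 39 < 66 ✗
k = 5: (3^5 - 3)/2 = 120 ≥ 66 ✓

5


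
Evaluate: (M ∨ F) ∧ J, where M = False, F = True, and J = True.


M = False, F = True, J = True
Step 1: M ∨ F = False OR True = True
Step 2: True ∧ J = True AND True = True
OR is true when at least one operand is true; AND requires both.

True


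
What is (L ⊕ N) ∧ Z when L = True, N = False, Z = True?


L = True, N = False, Z = True
Step 1: L ⊕ N = True XOR False = True
Step 2: True ∧ Z = True AND True = True
XOR true when exactly one of L,N is true; then AND with Z.

True


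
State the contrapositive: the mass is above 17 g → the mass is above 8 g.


Original: If the mass is above 17 g, then the mass is above 8 g
Contrapositive: If ¬Q, then ¬P
Negate Q: not (the mass is above 8 g)
Negate P: not (the mass is above 17 g)

If not (the mass is above 8 g), then not (the mass is above 17 g).


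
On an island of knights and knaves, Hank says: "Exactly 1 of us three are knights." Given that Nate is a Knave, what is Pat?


Hank claims exactly 1 knights among Hank, Nate, Pat.
Given: Nate is a Knave.

Case 1: Hank is a Knight (tells truth)
  Then exactly 1 of the three are knights.
  Counting Hank, Nate: 1 knight(s) so far. Need 0 more → Pat = Knave.
Case 2: Hank is a Knave (lies)
  Then the count is NOT 1.
  If Pat = Knight, count = 1 = 1 → claim would be true, contradicts lie.
  If Pat = Knave, count = 0 ≠ 1 → lie confirmed ✓

Pat is a Knave.

Knave


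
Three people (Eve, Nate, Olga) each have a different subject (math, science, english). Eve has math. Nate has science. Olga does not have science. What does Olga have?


From clues:
  Nate → science
  Eve → math
By elimination, Olga gets the remaining.

english


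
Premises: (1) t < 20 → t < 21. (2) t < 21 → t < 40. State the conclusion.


Hypothetical syllogism: P → Q, Q → R ⊢ P → R
Premise 1: t < 20 → t < 21
Premise 2: t < 21 → t < 40
Chain the implications: the middle term (t < 21) links the two.
Conclusion: If t < 20, then t < 40.

If t < 20, then t < 40.


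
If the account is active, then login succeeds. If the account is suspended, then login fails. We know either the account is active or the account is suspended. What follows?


Constructive dilemma: (P → Q) ∧ (R → S), P ∨ R ⊢ Q ∨ S
Premise 1: the account is active → login succeeds
Premise 2: the account is suspended → login fails
Premise 3: the account is active ∨ the account is suspended
Case 1: Assuming the account is active, then by Premise 1, login succeeds.
Case 2: Assuming the account is suspended, then by Premise 2, login fails.
Since one of the account is active or the account is suspended must hold, we get login succeeds or login fails.

Login succeeds or login fails.


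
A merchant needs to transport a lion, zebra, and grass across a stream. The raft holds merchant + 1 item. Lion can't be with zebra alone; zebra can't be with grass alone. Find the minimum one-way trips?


1. merchant+zebra → 2. merchant ← 3. merchant+lion → 4. merchant+zebra ← 5. merchant+grass → 6. merchant ← 7. merchant+zebra →
Minimum trips = 7

7


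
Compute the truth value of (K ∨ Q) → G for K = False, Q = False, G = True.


K = False, Q = False, G = True
Step 1: K ∨ Q = False OR False = False
Step 2: (False) → G: false only when antecedent=True and G=False.
Result: True

True


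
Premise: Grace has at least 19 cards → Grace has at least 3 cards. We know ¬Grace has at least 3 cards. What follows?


Modus tollens: P → Q, ¬Q ⊢ ¬P
P: Grace has at least 19 cards
Q: Grace has at least 3 cards
We have P → Q and Q is false.
By modus tollens, P must be false.

It is not the case that Grace has at least 19 cards


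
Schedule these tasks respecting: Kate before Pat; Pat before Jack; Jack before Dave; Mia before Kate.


Constraints: Kate before Pat; Pat before Jack; Jack before Dave; Mia before Kate
Method: repeatedly schedule the remaining task that has no remaining task required before it.
  Step 1: remaining {Kate, Dave, Mia, Jack, Pat}; every task except Mia still has a predecessor pending → schedule Mia.
  Step 2: remaining {Kate, Dave, Jack, Pat}; every task except Kate still has a predecessor pending → schedule Kate.
  Step 3: remaining {Dave, Jack, Pat}; every task except Pat still has a predecessor pending → schedule Pat.
  Step 4: remaining {Dave, Jack}; every task except Jack still has a predecessor pending → schedule Jack.
  Step 5: only Dave remains → schedule Dave.
Resulting order:

Mia → Kate → Pat → Jack → Dave


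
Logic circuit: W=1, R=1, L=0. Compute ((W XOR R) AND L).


W XOR R = 1^1 = 0
0 AND 0 = 0

0


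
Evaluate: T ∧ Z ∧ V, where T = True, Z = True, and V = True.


T = True, Z = True, V = True
Step 1: T ∧ Z = True AND True = True
Step 2: (True) ∧ V = (True) AND True = True
AND is true only when ALL operands are true.

True


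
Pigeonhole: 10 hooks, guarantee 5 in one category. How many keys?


Pigeonhole: to guarantee k in one of n categories, need (k-1)×n + 1.
k = 5, n = 10
Minimum = (5-1) × 10 + 1 = 4 × 10 + 1

41


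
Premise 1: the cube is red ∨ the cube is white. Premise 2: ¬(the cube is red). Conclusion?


Disjunctive syllogism: P ∨ Q, ¬P ⊢ Q
Disjunction: the cube is red ∨ the cube is white
We know it is not the case that the cube is red.
By disjunctive syllogism, the other disjunct must be true.

The cube is white


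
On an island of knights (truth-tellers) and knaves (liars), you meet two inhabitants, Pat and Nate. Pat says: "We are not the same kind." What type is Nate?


Pat says: "We are not the same kind."
Case 1: Pat is a Knight (truth-teller)
  Statement is true → they ARE different → Nate is a Knave
Case 2: Pat is a Knave (liar)
  Statement is false → they are NOT different → Nate is a Knave
In both cases, Nate is a Knave.

Knave


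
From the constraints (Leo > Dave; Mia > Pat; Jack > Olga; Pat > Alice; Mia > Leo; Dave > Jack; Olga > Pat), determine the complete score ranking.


Constraints: Leo > Dave; Mia > Pat; Jack > Olga; Pat > Alice; Mia > Leo; Dave > Jack; Olga > Pat
Method: at each step, the next-highest is the one remaining person who never appears on the smaller side of a constraint between remaining people.
  Step 1: remaining {Leo, Alice, Mia, Pat, Dave, Olga, Jack}; on the smaller side: {Leo, Alice, Pat, Dave, Olga, Jack} → Mia is next (Mia > Pat; Mia > Leo).
  Step 2: remaining {Leo, Alice, Pat, Dave, Olga, Jack}; on the smaller side: {Alice, Pat, Dave, Olga, Jack} → Leo is next (Leo > Dave).
  Step 3: remaining {Alice, Pat, Dave, Olga, Jack}; on the smaller side: {Alice, Pat, Olga, Jack} → Dave is next (Dave > Jack).
  Step 4: remaining {Alice, Pat, Olga, Jack}; on the smaller side: {Alice, Pat, Olga} → Jack is next (Jack > Olga).
  Step 5: remaining {Alice, Pat, Olga}; on the smaller side: {Alice, Pat} → Olga is next (Olga > Pat).
  Step 6: remaining {Alice, Pat}; on the smaller side: {Alice} → Pat is next (Pat > Alice).
  Step 7: only Alice remains → lowest.
Final ranking (highest to lowest):

Mia > Leo > Dave > Jack > Olga > Pat > Alice


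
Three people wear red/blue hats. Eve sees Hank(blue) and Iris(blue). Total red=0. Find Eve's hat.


Total red = 0, seen red = 0
Own red = 0 - 0 = 0
Eve's hat is blue.

blue


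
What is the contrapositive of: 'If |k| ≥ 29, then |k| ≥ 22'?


Original: If |k| ≥ 29, then |k| ≥ 22
Contrapositive: If ¬Q, then ¬P
Negate Q: not (|k| ≥ 22)
Negate P: not (|k| ≥ 29)

If not (|k| ≥ 22), then not (|k| ≥ 29).


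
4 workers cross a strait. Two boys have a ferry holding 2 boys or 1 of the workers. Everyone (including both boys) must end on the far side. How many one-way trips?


Per crossing of one of the workers: boys→, one←, one of the workers→, one← = 4 trips
4 × 4 = 16, + 1 final boys→ = 17
Minimum trips = 17

17


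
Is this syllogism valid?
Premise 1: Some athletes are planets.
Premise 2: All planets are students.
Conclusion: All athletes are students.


Premise 1: Some athletes are planets.
Premise 2: All planets are students.
Conclusion: All athletes are students.
Fallacy: illicit minor. The minor term (athletes) is distributed in the conclusion ('All athletes ...') but undistributed in its premise ('Some athletes are planets' doesn't cover all athletes).
Only 'Some athletes are students' follows, not 'All'.

Invalid


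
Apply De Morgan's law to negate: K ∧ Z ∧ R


De Morgan's law: ¬(P ∧ Q ∧ R) ≡ ¬P ∨ ¬Q ∨ ¬R
¬(K ∧ Z ∧ R) = ¬K ∨ ¬Z ∨ ¬R

¬K ∨ ¬Z ∨ ¬R
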